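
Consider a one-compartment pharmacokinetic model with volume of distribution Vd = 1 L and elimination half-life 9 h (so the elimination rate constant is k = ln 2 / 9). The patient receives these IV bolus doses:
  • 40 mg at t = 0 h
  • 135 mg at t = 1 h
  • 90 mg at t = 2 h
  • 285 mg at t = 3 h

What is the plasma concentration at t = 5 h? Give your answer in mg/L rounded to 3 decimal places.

k = ln 2 / 9 = 0.07702 per h
Dose 1 (40 mg at t=0 h): 40·exp(−0.07702·5) = 27.216 mg/L
Dose 2 (135 mg at t=1 h): 135·exp(−0.07702·4) = 99.207 mg/L
Dose 3 (90 mg at t=2 h): 90·exp(−0.07702·3) = 71.433 mg/L
Dose 4 (285 mg at t=3 h): 285·exp(−0.07702·2) = 244.315 mg/L
C(5) = 27.216 + 99.207 + 71.433 + 244.315 = 442.170 mg/L

442.170 mg/L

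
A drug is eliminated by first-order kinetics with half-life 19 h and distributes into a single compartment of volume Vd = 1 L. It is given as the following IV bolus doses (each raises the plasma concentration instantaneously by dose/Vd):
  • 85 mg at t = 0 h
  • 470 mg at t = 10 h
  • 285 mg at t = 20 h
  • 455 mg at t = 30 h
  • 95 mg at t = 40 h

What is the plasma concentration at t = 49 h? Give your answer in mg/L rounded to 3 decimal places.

k = ln 2 / 19 = 0.03648 per h
Dose 1 (85 mg at t=0 h): 85·exp(−0.03648·49) = 14.226 mg/L
Dose 2 (470 mg at t=10 h): 470·exp(−0.03648·39) = 113.291 mg/L
Dose 3 (285 mg at t=20 h): 285·exp(−0.03648·29) = 98.941 mg/L
Dose 4 (455 mg at t=30 h): 455·exp(−0.03648·19) = 227.500 mg/L
Dose 5 (95 mg at t=40 h): 95·exp(−0.03648·9) = 68.412 mg/L
C(49) = 14.226 + 113.291 + 98.941 + 227.500 + 68.412 = 522.370 mg/L

522.370 mg/L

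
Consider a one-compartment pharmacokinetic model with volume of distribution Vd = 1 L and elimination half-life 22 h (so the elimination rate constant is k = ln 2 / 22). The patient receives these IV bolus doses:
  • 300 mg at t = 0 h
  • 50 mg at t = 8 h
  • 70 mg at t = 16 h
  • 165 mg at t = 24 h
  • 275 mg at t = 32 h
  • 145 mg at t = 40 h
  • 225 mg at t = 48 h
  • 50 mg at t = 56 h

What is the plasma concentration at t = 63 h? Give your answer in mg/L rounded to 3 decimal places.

468.433 mg/L

k = ln 2 / 22 = 0.03151 per h
Dose 1 (300 mg at t=0 h): 300·exp(−0.03151·63) = 41.217 mg/L
Dose 2 (50 mg at t=8 h): 50·exp(−0.03151·55) = 8.839 mg/L
Dose 3 (70 mg at t=16 h): 70·exp(−0.03151·47) = 15.922 mg/L
Dose 4 (165 mg at t=24 h): 165·exp(−0.03151·39) = 48.288 mg/L
Dose 5 (275 mg at t=32 h): 275·exp(−0.03151·31) = 103.551 mg/L
Dose 6 (145 mg at t=40 h): 145·exp(−0.03151·23) = 70.251 mg/L
Dose 7 (225 mg at t=48 h): 225·exp(−0.03151·15) = 140.260 mg/L
Dose 8 (50 mg at t=56 h): 50·exp(−0.03151·7) = 40.104 mg/L
C(63) = 41.217 + 8.839 + 15.922 + 48.288 + 103.551 + 70.251 + 140.260 + 40.104 = 468.433 mg/L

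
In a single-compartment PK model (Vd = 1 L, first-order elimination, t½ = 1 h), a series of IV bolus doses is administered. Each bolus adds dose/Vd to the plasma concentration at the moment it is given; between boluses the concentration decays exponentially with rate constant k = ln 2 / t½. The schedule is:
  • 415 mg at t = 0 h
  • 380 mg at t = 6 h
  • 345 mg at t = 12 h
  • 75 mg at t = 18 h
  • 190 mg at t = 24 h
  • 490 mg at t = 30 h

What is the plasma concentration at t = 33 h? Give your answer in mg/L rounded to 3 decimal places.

k = ln 2 / 1 = 0.69315 per h
Dose 1 (415 mg at t=0 h): 415·exp(−0.69315·33) = 0.000 mg/L
Dose 2 (380 mg at t=6 h): 380·exp(−0.69315·27) = 0.000 mg/L
Dose 3 (345 mg at t=12 h): 345·exp(−0.69315·21) = 0.000 mg/L
Dose 4 (75 mg at t=18 h): 75·exp(−0.69315·15) = 0.002 mg/L
Dose 5 (190 mg at t=24 h): 190·exp(−0.69315·9) = 0.371 mg/L
Dose 6 (490 mg at t=30 h): 490·exp(−0.69315·3) = 61.250 mg/L
C(33) = 0.000 + 0.000 + 0.000 + 0.002 + 0.371 + 61.250 = 61.624 mg/L

61.624 mg/L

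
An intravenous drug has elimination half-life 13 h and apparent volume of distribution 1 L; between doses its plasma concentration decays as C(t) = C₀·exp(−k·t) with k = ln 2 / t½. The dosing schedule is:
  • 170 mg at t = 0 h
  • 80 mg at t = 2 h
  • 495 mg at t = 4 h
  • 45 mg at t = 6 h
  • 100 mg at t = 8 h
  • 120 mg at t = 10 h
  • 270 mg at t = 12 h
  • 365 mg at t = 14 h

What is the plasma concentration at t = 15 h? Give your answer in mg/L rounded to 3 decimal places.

1156.508 mg/L

k = ln 2 / 13 = 0.05332 per h
Dose 1 (170 mg at t=0 h): 170·exp(−0.05332·15) = 76.402 mg/L
Dose 2 (80 mg at t=2 h): 80·exp(−0.05332·13) = 40.000 mg/L
Dose 3 (495 mg at t=4 h): 495·exp(−0.05332·11) = 275.352 mg/L
Dose 4 (45 mg at t=6 h): 45·exp(−0.05332·9) = 27.849 mg/L
Dose 5 (100 mg at t=8 h): 100·exp(−0.05332·7) = 68.850 mg/L
Dose 6 (120 mg at t=10 h): 120·exp(−0.05332·5) = 91.918 mg/L
Dose 7 (270 mg at t=12 h): 270·exp(−0.05332·3) = 230.089 mg/L
Dose 8 (365 mg at t=14 h): 365·exp(−0.05332·1) = 346.048 mg/L
C(15) = 76.402 + 40.000 + 275.352 + 27.849 + 68.850 + 91.918 + 230.089 + 346.048 = 1156.508 mg/L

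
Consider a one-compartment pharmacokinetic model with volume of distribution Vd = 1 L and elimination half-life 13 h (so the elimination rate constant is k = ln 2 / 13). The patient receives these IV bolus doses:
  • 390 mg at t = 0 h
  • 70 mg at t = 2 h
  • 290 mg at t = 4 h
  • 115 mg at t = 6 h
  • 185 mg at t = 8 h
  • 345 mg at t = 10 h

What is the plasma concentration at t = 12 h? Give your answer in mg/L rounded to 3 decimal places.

979.135 mg/L

k = ln 2 / 13 = 0.05332 per h
Dose 1 (390 mg at t=0 h): 390·exp(−0.05332·12) = 205.679 mg/L
Dose 2 (70 mg at t=2 h): 70·exp(−0.05332·10) = 41.071 mg/L
Dose 3 (290 mg at t=4 h): 290·exp(−0.05332·8) = 189.299 mg/L
Dose 4 (115 mg at t=6 h): 115·exp(−0.05332·6) = 83.514 mg/L
Dose 5 (185 mg at t=8 h): 185·exp(−0.05332·4) = 149.468 mg/L
Dose 6 (345 mg at t=10 h): 345·exp(−0.05332·2) = 310.104 mg/L
C(12) = 205.679 + 41.071 + 189.299 + 83.514 + 149.468 + 310.104 = 979.135 mg/L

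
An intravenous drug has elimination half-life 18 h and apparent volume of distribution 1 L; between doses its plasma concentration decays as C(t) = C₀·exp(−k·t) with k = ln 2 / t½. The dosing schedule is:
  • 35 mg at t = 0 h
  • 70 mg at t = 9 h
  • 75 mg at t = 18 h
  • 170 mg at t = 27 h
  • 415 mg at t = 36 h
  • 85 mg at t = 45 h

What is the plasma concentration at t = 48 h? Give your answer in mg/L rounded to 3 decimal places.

k = ln 2 / 18 = 0.03851 per h
Dose 1 (35 mg at t=0 h): 35·exp(−0.03851·48) = 5.512 mg/L
Dose 2 (70 mg at t=9 h): 70·exp(−0.03851·39) = 15.591 mg/L
Dose 3 (75 mg at t=18 h): 75·exp(−0.03851·30) = 23.624 mg/L
Dose 4 (170 mg at t=27 h): 170·exp(−0.03851·21) = 75.726 mg/L
Dose 5 (415 mg at t=36 h): 415·exp(−0.03851·12) = 261.434 mg/L
Dose 6 (85 mg at t=45 h): 85·exp(−0.03851·3) = 75.726 mg/L
C(48) = 5.512 + 15.591 + 23.624 + 75.726 + 261.434 + 75.726 = 457.613 mg/L

457.613 mg/L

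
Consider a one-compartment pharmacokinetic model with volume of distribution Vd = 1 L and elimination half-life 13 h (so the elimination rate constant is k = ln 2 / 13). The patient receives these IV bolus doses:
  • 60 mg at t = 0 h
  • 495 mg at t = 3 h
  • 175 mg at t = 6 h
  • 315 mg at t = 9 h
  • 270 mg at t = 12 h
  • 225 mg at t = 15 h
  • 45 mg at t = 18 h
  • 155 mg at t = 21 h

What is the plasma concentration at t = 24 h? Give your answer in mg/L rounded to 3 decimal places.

833.243 mg/L

k = ln 2 / 13 = 0.05332 per h
Dose 1 (60 mg at t=0 h): 60·exp(−0.05332·24) = 16.688 mg/L
Dose 2 (495 mg at t=3 h): 495·exp(−0.05332·21) = 161.557 mg/L
Dose 3 (175 mg at t=6 h): 175·exp(−0.05332·18) = 67.024 mg/L
Dose 4 (315 mg at t=9 h): 315·exp(−0.05332·15) = 141.569 mg/L
Dose 5 (270 mg at t=12 h): 270·exp(−0.05332·12) = 142.393 mg/L
Dose 6 (225 mg at t=15 h): 225·exp(−0.05332·9) = 139.244 mg/L
Dose 7 (45 mg at t=18 h): 45·exp(−0.05332·6) = 32.680 mg/L
Dose 8 (155 mg at t=21 h): 155·exp(−0.05332·3) = 132.088 mg/L
C(24) = 16.688 + 161.557 + 67.024 + 141.569 + 142.393 + 139.244 + 32.680 + 132.088 = 833.243 mg/L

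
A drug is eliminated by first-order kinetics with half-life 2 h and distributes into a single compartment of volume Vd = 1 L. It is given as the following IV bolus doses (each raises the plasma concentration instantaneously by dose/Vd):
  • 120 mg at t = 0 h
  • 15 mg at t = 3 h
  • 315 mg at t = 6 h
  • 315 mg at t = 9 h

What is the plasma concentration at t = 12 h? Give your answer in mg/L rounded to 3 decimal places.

k = ln 2 / 2 = 0.34657 per h
Dose 1 (120 mg at t=0 h): 120·exp(−0.34657·12) = 1.875 mg/L
Dose 2 (15 mg at t=3 h): 15·exp(−0.34657·9) = 0.663 mg/L
Dose 3 (315 mg at t=6 h): 315·exp(−0.34657·6) = 39.375 mg/L
Dose 4 (315 mg at t=9 h): 315·exp(−0.34657·3) = 111.369 mg/L
C(12) = 1.875 + 0.663 + 39.375 + 111.369 = 153.282 mg/L

153.282 mg/L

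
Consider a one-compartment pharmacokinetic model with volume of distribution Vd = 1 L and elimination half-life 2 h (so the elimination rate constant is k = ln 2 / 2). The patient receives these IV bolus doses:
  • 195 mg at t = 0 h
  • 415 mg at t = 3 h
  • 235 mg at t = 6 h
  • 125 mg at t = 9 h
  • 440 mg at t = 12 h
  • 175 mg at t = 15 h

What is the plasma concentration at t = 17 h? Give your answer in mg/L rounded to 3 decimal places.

k = ln 2 / 2 = 0.34657 per h
Dose 1 (195 mg at t=0 h): 195·exp(−0.34657·17) = 0.539 mg/L
Dose 2 (415 mg at t=3 h): 415·exp(−0.34657·14) = 3.242 mg/L
Dose 3 (235 mg at t=6 h): 235·exp(−0.34657·11) = 5.193 mg/L
Dose 4 (125 mg at t=9 h): 125·exp(−0.34657·8) = 7.812 mg/L
Dose 5 (440 mg at t=12 h): 440·exp(−0.34657·5) = 77.782 mg/L
Dose 6 (175 mg at t=15 h): 175·exp(−0.34657·2) = 87.500 mg/L
C(17) = 0.539 + 3.242 + 5.193 + 7.812 + 77.782 + 87.500 = 182.068 mg/L

182.068 mg/L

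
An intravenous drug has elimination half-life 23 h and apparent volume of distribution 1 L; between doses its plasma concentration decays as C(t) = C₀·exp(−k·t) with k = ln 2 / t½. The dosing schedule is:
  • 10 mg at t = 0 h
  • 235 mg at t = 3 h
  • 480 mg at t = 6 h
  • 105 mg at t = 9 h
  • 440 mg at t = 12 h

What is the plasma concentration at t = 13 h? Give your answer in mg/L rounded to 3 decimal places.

1089.334 mg/L

k = ln 2 / 23 = 0.03014 per h
Dose 1 (10 mg at t=0 h): 10·exp(−0.03014·13) = 6.759 mg/L
Dose 2 (235 mg at t=3 h): 235·exp(−0.03014·10) = 173.854 mg/L
Dose 3 (480 mg at t=6 h): 480·exp(−0.03014·7) = 388.708 mg/L
Dose 4 (105 mg at t=9 h): 105·exp(−0.03014·4) = 93.076 mg/L
Dose 5 (440 mg at t=12 h): 440·exp(−0.03014·1) = 426.938 mg/L
C(13) = 6.759 + 173.854 + 388.708 + 93.076 + 426.938 = 1089.334 mg/L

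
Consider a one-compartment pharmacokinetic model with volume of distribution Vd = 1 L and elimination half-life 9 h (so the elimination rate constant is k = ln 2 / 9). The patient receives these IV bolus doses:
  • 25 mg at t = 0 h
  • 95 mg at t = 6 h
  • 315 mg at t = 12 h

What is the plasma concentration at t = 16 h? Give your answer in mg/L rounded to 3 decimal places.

k = ln 2 / 9 = 0.07702 per h
Dose 1 (25 mg at t=0 h): 25·exp(−0.07702·16) = 7.291 mg/L
Dose 2 (95 mg at t=6 h): 95·exp(−0.07702·10) = 43.979 mg/L
Dose 3 (315 mg at t=12 h): 315·exp(−0.07702·4) = 231.483 mg/L
C(16) = 7.291 + 43.979 + 231.483 = 282.753 mg/L

282.753 mg/L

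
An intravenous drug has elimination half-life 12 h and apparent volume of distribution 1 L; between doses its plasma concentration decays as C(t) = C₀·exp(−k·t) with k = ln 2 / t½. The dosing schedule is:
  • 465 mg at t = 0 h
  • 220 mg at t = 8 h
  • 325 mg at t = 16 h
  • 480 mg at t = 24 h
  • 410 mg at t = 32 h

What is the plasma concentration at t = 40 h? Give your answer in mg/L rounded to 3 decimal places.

k = ln 2 / 12 = 0.05776 per h
Dose 1 (465 mg at t=0 h): 465·exp(−0.05776·40) = 46.134 mg/L
Dose 2 (220 mg at t=8 h): 220·exp(−0.05776·32) = 34.648 mg/L
Dose 3 (325 mg at t=16 h): 325·exp(−0.05776·24) = 81.250 mg/L
Dose 4 (480 mg at t=24 h): 480·exp(−0.05776·16) = 190.488 mg/L
Dose 5 (410 mg at t=32 h): 410·exp(−0.05776·8) = 258.284 mg/L
C(40) = 46.134 + 34.648 + 81.250 + 190.488 + 258.284 = 610.804 mg/L

610.804 mg/L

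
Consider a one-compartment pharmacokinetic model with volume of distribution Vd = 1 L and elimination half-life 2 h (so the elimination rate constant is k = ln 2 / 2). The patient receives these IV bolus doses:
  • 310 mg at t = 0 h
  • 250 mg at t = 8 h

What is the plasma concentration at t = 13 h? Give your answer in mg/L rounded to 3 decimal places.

47.619 mg/L

k = ln 2 / 2 = 0.34657 per h
Dose 1 (310 mg at t=0 h): 310·exp(−0.34657·13) = 3.425 mg/L
Dose 2 (250 mg at t=8 h): 250·exp(−0.34657·5) = 44.194 mg/L
C(13) = 3.425 + 44.194 = 47.619 mg/L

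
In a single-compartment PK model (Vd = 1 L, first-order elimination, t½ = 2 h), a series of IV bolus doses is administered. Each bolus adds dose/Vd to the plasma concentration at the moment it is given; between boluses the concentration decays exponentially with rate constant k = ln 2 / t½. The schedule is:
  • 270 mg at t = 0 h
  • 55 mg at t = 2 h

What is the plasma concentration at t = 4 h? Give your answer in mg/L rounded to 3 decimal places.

95.000 mg/L

k = ln 2 / 2 = 0.34657 per h
Dose 1 (270 mg at t=0 h): 270·exp(−0.34657·4) = 67.500 mg/L
Dose 2 (55 mg at t=2 h): 55·exp(−0.34657·2) = 27.500 mg/L
C(4) = 67.500 + 27.500 = 95.000 mg/L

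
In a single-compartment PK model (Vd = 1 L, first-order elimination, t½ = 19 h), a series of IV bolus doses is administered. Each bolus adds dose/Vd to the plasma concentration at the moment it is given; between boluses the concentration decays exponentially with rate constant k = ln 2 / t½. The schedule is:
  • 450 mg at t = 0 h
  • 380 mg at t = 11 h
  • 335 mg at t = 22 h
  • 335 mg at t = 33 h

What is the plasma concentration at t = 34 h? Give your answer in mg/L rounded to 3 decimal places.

833.608 mg/L

k = ln 2 / 19 = 0.03648 per h
Dose 1 (450 mg at t=0 h): 450·exp(−0.03648·34) = 130.175 mg/L
Dose 2 (380 mg at t=11 h): 380·exp(−0.03648·23) = 164.202 mg/L
Dose 3 (335 mg at t=22 h): 335·exp(−0.03648·12) = 216.232 mg/L
Dose 4 (335 mg at t=33 h): 335·exp(−0.03648·1) = 322.999 mg/L
C(34) = 130.175 + 164.202 + 216.232 + 322.999 = 833.608 mg/L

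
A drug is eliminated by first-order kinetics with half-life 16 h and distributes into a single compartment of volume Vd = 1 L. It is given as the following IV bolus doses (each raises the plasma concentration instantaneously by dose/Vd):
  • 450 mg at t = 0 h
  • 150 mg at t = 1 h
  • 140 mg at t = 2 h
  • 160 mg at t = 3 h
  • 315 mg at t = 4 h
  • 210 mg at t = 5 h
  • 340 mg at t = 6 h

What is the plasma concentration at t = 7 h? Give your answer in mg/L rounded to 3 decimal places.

k = ln 2 / 16 = 0.04332 per h
Dose 1 (450 mg at t=0 h): 450·exp(−0.04332·7) = 332.286 mg/L
Dose 2 (150 mg at t=1 h): 150·exp(−0.04332·6) = 115.666 mg/L
Dose 3 (140 mg at t=2 h): 140·exp(−0.04332·5) = 112.734 mg/L
Dose 4 (160 mg at t=3 h): 160·exp(−0.04332·4) = 134.543 mg/L
Dose 5 (315 mg at t=4 h): 315·exp(−0.04332·3) = 276.610 mg/L
Dose 6 (210 mg at t=5 h): 210·exp(−0.04332·2) = 192.571 mg/L
Dose 7 (340 mg at t=6 h): 340·exp(−0.04332·1) = 325.585 mg/L
C(7) = 332.286 + 115.666 + 112.734 + 134.543 + 276.610 + 192.571 + 325.585 = 1489.995 mg/L

1489.995 mg/L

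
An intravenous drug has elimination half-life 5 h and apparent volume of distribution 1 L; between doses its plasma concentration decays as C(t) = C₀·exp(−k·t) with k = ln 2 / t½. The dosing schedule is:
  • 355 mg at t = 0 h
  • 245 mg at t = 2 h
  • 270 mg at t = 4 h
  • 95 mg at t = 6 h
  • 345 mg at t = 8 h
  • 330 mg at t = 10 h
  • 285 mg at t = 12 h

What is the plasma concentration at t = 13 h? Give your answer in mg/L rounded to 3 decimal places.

863.736 mg/L

k = ln 2 / 5 = 0.13863 per h
Dose 1 (355 mg at t=0 h): 355·exp(−0.13863·13) = 58.553 mg/L
Dose 2 (245 mg at t=2 h): 245·exp(−0.13863·11) = 53.321 mg/L
Dose 3 (270 mg at t=4 h): 270·exp(−0.13863·9) = 77.537 mg/L
Dose 4 (95 mg at t=6 h): 95·exp(−0.13863·7) = 35.998 mg/L
Dose 5 (345 mg at t=8 h): 345·exp(−0.13863·5) = 172.500 mg/L
Dose 6 (330 mg at t=10 h): 330·exp(−0.13863·3) = 217.719 mg/L
Dose 7 (285 mg at t=12 h): 285·exp(−0.13863·1) = 248.107 mg/L
C(13) = 58.553 + 53.321 + 77.537 + 35.998 + 172.500 + 217.719 + 248.107 = 863.736 mg/L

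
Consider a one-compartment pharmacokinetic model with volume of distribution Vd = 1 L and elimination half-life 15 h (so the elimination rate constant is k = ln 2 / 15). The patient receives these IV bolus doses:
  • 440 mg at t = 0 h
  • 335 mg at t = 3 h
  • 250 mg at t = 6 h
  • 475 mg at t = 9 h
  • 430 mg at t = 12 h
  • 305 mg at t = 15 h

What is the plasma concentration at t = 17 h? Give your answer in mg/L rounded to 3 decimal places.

k = ln 2 / 15 = 0.04621 per h
Dose 1 (440 mg at t=0 h): 440·exp(−0.04621·17) = 200.579 mg/L
Dose 2 (335 mg at t=3 h): 335·exp(−0.04621·14) = 175.422 mg/L
Dose 3 (250 mg at t=6 h): 250·exp(−0.04621·11) = 150.378 mg/L
Dose 4 (475 mg at t=9 h): 475·exp(−0.04621·8) = 328.204 mg/L
Dose 5 (430 mg at t=12 h): 430·exp(−0.04621·5) = 341.291 mg/L
Dose 6 (305 mg at t=15 h): 305·exp(−0.04621·2) = 278.075 mg/L
C(17) = 200.579 + 175.422 + 150.378 + 328.204 + 341.291 + 278.075 = 1473.950 mg/L

1473.950 mg/L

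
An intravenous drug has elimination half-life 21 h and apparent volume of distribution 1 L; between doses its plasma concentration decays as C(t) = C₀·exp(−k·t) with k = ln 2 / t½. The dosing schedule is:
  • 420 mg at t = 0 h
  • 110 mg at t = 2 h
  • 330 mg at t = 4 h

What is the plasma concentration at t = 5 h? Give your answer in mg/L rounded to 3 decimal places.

775.018 mg/L

k = ln 2 / 21 = 0.03301 per h
Dose 1 (420 mg at t=0 h): 420·exp(−0.03301·5) = 356.103 mg/L
Dose 2 (110 mg at t=2 h): 110·exp(−0.03301·3) = 99.630 mg/L
Dose 3 (330 mg at t=4 h): 330·exp(−0.03301·1) = 319.285 mg/L
C(5) = 356.103 + 99.630 + 319.285 = 775.018 mg/L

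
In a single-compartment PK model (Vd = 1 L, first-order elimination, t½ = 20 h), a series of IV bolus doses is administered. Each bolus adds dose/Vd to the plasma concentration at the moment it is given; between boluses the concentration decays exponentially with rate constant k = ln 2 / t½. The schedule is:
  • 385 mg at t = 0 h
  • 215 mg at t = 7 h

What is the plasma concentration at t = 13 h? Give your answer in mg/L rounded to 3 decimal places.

419.987 mg/L

k = ln 2 / 20 = 0.03466 per h
Dose 1 (385 mg at t=0 h): 385·exp(−0.03466·13) = 245.353 mg/L
Dose 2 (215 mg at t=7 h): 215·exp(−0.03466·6) = 174.634 mg/L
C(13) = 245.353 + 174.634 = 419.987 mg/L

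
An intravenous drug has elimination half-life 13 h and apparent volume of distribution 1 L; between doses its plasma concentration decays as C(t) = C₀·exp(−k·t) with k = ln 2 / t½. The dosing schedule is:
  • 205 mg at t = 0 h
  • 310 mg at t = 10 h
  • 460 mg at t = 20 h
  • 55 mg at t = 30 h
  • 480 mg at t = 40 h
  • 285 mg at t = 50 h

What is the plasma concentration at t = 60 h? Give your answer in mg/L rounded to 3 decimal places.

k = ln 2 / 13 = 0.05332 per h
Dose 1 (205 mg at t=0 h): 205·exp(−0.05332·60) = 8.363 mg/L
Dose 2 (310 mg at t=10 h): 310·exp(−0.05332·50) = 21.555 mg/L
Dose 3 (460 mg at t=20 h): 460·exp(−0.05332·40) = 54.514 mg/L
Dose 4 (55 mg at t=30 h): 55·exp(−0.05332·30) = 11.109 mg/L
Dose 5 (480 mg at t=40 h): 480·exp(−0.05332·20) = 165.241 mg/L
Dose 6 (285 mg at t=50 h): 285·exp(−0.05332·10) = 167.218 mg/L
C(60) = 8.363 + 21.555 + 54.514 + 11.109 + 165.241 + 167.218 = 428.002 mg/L

428.002 mg/L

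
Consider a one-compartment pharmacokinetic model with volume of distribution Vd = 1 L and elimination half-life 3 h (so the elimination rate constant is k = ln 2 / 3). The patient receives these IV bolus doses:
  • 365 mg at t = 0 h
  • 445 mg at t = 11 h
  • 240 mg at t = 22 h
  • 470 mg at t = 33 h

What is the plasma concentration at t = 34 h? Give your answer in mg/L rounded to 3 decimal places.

k = ln 2 / 3 = 0.23105 per h
Dose 1 (365 mg at t=0 h): 365·exp(−0.23105·34) = 0.141 mg/L
Dose 2 (445 mg at t=11 h): 445·exp(−0.23105·23) = 2.190 mg/L
Dose 3 (240 mg at t=22 h): 240·exp(−0.23105·12) = 15.000 mg/L
Dose 4 (470 mg at t=33 h): 470·exp(−0.23105·1) = 373.039 mg/L
C(34) = 0.141 + 2.190 + 15.000 + 373.039 = 390.371 mg/L

390.371 mg/L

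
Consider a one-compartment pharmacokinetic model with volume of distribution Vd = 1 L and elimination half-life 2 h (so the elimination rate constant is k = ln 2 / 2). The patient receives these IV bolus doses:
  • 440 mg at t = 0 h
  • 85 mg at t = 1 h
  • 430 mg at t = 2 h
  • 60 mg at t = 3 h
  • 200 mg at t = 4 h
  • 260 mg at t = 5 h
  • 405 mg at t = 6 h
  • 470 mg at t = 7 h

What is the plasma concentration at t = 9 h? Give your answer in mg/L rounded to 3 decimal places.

k = ln 2 / 2 = 0.34657 per h
Dose 1 (440 mg at t=0 h): 440·exp(−0.34657·9) = 19.445 mg/L
Dose 2 (85 mg at t=1 h): 85·exp(−0.34657·8) = 5.312 mg/L
Dose 3 (430 mg at t=2 h): 430·exp(−0.34657·7) = 38.007 mg/L
Dose 4 (60 mg at t=3 h): 60·exp(−0.34657·6) = 7.500 mg/L
Dose 5 (200 mg at t=4 h): 200·exp(−0.34657·5) = 35.355 mg/L
Dose 6 (260 mg at t=5 h): 260·exp(−0.34657·4) = 65.000 mg/L
Dose 7 (405 mg at t=6 h): 405·exp(−0.34657·3) = 143.189 mg/L
Dose 8 (470 mg at t=7 h): 470·exp(−0.34657·2) = 235.000 mg/L
C(9) = 19.445 + 5.312 + 38.007 + 7.500 + 35.355 + 65.000 + 143.189 + 235.000 = 548.809 mg/L

548.809 mg/L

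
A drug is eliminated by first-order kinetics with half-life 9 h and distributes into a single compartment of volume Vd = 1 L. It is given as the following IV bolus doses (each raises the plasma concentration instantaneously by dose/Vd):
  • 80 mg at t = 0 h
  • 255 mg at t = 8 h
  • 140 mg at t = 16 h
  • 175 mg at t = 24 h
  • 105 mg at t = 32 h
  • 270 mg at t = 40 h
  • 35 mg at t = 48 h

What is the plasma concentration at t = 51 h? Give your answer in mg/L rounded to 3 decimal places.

210.008 mg/L

k = ln 2 / 9 = 0.07702 per h
Dose 1 (80 mg at t=0 h): 80·exp(−0.07702·51) = 1.575 mg/L
Dose 2 (255 mg at t=8 h): 255·exp(−0.07702·43) = 9.296 mg/L
Dose 3 (140 mg at t=16 h): 140·exp(−0.07702·35) = 9.451 mg/L
Dose 4 (175 mg at t=24 h): 175·exp(−0.07702·27) = 21.875 mg/L
Dose 5 (105 mg at t=32 h): 105·exp(−0.07702·19) = 24.304 mg/L
Dose 6 (270 mg at t=40 h): 270·exp(−0.07702·11) = 115.728 mg/L
Dose 7 (35 mg at t=48 h): 35·exp(−0.07702·3) = 27.780 mg/L
C(51) = 1.575 + 9.296 + 9.451 + 21.875 + 24.304 + 115.728 + 27.780 = 210.008 mg/L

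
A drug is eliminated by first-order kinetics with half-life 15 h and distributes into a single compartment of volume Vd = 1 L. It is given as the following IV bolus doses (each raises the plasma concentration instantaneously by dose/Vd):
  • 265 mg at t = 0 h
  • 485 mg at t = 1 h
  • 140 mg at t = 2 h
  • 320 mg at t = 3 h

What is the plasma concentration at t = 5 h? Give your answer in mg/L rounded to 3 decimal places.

1027.109 mg/L

k = ln 2 / 15 = 0.04621 per h
Dose 1 (265 mg at t=0 h): 265·exp(−0.04621·5) = 210.331 mg/L
Dose 2 (485 mg at t=1 h): 485·exp(−0.04621·4) = 403.150 mg/L
Dose 3 (140 mg at t=2 h): 140·exp(−0.04621·3) = 121.877 mg/L
Dose 4 (320 mg at t=3 h): 320·exp(−0.04621·2) = 291.751 mg/L
C(5) = 210.331 + 403.150 + 121.877 + 291.751 = 1027.109 mg/L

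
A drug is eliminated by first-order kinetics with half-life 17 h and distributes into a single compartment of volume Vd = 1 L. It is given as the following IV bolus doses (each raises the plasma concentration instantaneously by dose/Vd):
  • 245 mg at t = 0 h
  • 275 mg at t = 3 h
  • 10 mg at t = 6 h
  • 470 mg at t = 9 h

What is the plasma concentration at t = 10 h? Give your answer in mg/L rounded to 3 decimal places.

k = ln 2 / 17 = 0.04077 per h
Dose 1 (245 mg at t=0 h): 245·exp(−0.04077·10) = 162.963 mg/L
Dose 2 (275 mg at t=3 h): 275·exp(−0.04077·7) = 206.718 mg/L
Dose 3 (10 mg at t=6 h): 10·exp(−0.04077·4) = 8.495 mg/L
Dose 4 (470 mg at t=9 h): 470·exp(−0.04077·1) = 451.222 mg/L
C(10) = 162.963 + 206.718 + 8.495 + 451.222 = 829.399 mg/L

829.399 mg/L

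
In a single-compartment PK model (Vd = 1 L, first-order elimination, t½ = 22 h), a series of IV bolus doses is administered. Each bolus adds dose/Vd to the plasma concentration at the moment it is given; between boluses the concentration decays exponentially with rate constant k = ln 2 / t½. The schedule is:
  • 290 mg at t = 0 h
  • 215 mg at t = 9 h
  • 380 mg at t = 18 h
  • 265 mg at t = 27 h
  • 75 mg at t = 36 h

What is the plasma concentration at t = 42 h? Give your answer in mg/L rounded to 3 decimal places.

558.903 mg/L

k = ln 2 / 22 = 0.03151 per h
Dose 1 (290 mg at t=0 h): 290·exp(−0.03151·42) = 77.215 mg/L
Dose 2 (215 mg at t=9 h): 215·exp(−0.03151·33) = 76.014 mg/L
Dose 3 (380 mg at t=18 h): 380·exp(−0.03151·24) = 178.397 mg/L
Dose 4 (265 mg at t=27 h): 265·exp(−0.03151·15) = 165.195 mg/L
Dose 5 (75 mg at t=36 h): 75·exp(−0.03151·6) = 62.081 mg/L
C(42) = 77.215 + 76.014 + 178.397 + 165.195 + 62.081 = 558.903 mg/L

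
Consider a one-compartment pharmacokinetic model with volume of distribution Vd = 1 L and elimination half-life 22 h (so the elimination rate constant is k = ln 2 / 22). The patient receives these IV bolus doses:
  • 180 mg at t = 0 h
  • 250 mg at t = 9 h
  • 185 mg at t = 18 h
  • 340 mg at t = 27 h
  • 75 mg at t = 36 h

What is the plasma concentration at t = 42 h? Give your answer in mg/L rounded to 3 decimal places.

k = ln 2 / 22 = 0.03151 per h
Dose 1 (180 mg at t=0 h): 180·exp(−0.03151·42) = 47.927 mg/L
Dose 2 (250 mg at t=9 h): 250·exp(−0.03151·33) = 88.388 mg/L
Dose 3 (185 mg at t=18 h): 185·exp(−0.03151·24) = 86.851 mg/L
Dose 4 (340 mg at t=27 h): 340·exp(−0.03151·15) = 211.949 mg/L
Dose 5 (75 mg at t=36 h): 75·exp(−0.03151·6) = 62.081 mg/L
C(42) = 47.927 + 88.388 + 86.851 + 211.949 + 62.081 = 497.197 mg/L

497.197 mg/L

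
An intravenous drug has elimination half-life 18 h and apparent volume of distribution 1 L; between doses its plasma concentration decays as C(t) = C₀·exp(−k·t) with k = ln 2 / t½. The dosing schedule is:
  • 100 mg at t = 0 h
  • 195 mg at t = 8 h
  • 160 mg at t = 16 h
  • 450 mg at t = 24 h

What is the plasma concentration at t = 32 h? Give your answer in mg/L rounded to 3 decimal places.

k = ln 2 / 18 = 0.03851 per h
Dose 1 (100 mg at t=0 h): 100·exp(−0.03851·32) = 29.163 mg/L
Dose 2 (195 mg at t=8 h): 195·exp(−0.03851·24) = 77.386 mg/L
Dose 3 (160 mg at t=16 h): 160·exp(−0.03851·16) = 86.405 mg/L
Dose 4 (450 mg at t=24 h): 450·exp(−0.03851·8) = 330.690 mg/L
C(32) = 29.163 + 77.386 + 86.405 + 330.690 = 523.644 mg/L

523.644 mg/L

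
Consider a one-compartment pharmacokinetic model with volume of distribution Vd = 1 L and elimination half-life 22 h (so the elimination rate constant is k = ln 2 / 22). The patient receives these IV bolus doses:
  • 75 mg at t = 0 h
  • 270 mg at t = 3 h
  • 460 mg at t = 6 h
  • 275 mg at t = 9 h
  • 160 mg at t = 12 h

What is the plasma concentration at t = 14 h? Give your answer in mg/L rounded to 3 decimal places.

k = ln 2 / 22 = 0.03151 per h
Dose 1 (75 mg at t=0 h): 75·exp(−0.03151·14) = 48.250 mg/L
Dose 2 (270 mg at t=3 h): 270·exp(−0.03151·11) = 190.919 mg/L
Dose 3 (460 mg at t=6 h): 460·exp(−0.03151·8) = 357.513 mg/L
Dose 4 (275 mg at t=9 h): 275·exp(−0.03151·5) = 234.918 mg/L
Dose 5 (160 mg at t=12 h): 160·exp(−0.03151·2) = 150.229 mg/L
C(14) = 48.250 + 190.919 + 357.513 + 234.918 + 150.229 = 981.829 mg/L

981.829 mg/L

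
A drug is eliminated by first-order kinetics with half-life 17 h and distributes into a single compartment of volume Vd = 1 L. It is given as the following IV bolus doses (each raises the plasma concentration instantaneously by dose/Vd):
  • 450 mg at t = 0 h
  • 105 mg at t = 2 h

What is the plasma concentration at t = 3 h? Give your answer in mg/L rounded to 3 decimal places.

k = ln 2 / 17 = 0.04077 per h
Dose 1 (450 mg at t=0 h): 450·exp(−0.04077·3) = 398.189 mg/L
Dose 2 (105 mg at t=2 h): 105·exp(−0.04077·1) = 100.805 mg/L
C(3) = 398.189 + 100.805 = 498.994 mg/L

498.994 mg/L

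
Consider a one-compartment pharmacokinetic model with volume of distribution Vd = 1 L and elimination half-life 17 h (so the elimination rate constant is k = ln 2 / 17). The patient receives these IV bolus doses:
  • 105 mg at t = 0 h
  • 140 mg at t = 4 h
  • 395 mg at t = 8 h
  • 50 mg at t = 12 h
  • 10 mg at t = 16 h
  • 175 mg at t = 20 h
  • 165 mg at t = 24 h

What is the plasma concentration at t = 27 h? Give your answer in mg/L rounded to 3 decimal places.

582.824 mg/L

k = ln 2 / 17 = 0.04077 per h
Dose 1 (105 mg at t=0 h): 105·exp(−0.04077·27) = 34.921 mg/L
Dose 2 (140 mg at t=4 h): 140·exp(−0.04077·23) = 54.809 mg/L
Dose 3 (395 mg at t=8 h): 395·exp(−0.04077·19) = 182.034 mg/L
Dose 4 (50 mg at t=12 h): 50·exp(−0.04077·15) = 27.124 mg/L
Dose 5 (10 mg at t=16 h): 10·exp(−0.04077·11) = 6.386 mg/L
Dose 6 (175 mg at t=20 h): 175·exp(−0.04077·7) = 131.548 mg/L
Dose 7 (165 mg at t=24 h): 165·exp(−0.04077·3) = 146.003 mg/L
C(27) = 34.921 + 54.809 + 182.034 + 27.124 + 6.386 + 131.548 + 146.003 = 582.824 mg/L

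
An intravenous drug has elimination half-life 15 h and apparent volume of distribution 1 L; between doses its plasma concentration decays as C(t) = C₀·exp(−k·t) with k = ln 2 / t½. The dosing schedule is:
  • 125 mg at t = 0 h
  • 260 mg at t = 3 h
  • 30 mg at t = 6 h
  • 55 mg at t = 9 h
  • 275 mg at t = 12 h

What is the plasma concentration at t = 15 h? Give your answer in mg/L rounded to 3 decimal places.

k = ln 2 / 15 = 0.04621 per h
Dose 1 (125 mg at t=0 h): 125·exp(−0.04621·15) = 62.500 mg/L
Dose 2 (260 mg at t=3 h): 260·exp(−0.04621·12) = 149.331 mg/L
Dose 3 (30 mg at t=6 h): 30·exp(−0.04621·9) = 19.793 mg/L
Dose 4 (55 mg at t=9 h): 55·exp(−0.04621·6) = 41.682 mg/L
Dose 5 (275 mg at t=12 h): 275·exp(−0.04621·3) = 239.401 mg/L
C(15) = 62.500 + 149.331 + 19.793 + 41.682 + 239.401 = 512.707 mg/L

512.707 mg/L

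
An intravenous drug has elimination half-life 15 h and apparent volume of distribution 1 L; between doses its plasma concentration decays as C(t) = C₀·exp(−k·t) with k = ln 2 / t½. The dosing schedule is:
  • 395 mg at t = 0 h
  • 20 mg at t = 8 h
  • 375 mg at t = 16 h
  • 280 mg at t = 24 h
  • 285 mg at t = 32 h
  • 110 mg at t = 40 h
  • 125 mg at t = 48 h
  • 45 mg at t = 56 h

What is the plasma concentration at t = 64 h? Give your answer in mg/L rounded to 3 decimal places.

298.947 mg/L

k = ln 2 / 15 = 0.04621 per h
Dose 1 (395 mg at t=0 h): 395·exp(−0.04621·64) = 20.521 mg/L
Dose 2 (20 mg at t=8 h): 20·exp(−0.04621·56) = 1.504 mg/L
Dose 3 (375 mg at t=16 h): 375·exp(−0.04621·48) = 40.807 mg/L
Dose 4 (280 mg at t=24 h): 280·exp(−0.04621·40) = 44.097 mg/L
Dose 5 (285 mg at t=32 h): 285·exp(−0.04621·32) = 64.960 mg/L
Dose 6 (110 mg at t=40 h): 110·exp(−0.04621·24) = 36.286 mg/L
Dose 7 (125 mg at t=48 h): 125·exp(−0.04621·16) = 59.678 mg/L
Dose 8 (45 mg at t=56 h): 45·exp(−0.04621·8) = 31.093 mg/L
C(64) = 20.521 + 1.504 + 40.807 + 44.097 + 64.960 + 36.286 + 59.678 + 31.093 = 298.947 mg/L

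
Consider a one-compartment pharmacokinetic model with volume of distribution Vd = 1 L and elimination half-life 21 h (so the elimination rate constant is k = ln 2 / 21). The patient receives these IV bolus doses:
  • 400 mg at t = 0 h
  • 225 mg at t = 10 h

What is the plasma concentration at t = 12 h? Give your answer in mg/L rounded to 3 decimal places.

479.807 mg/L

k = ln 2 / 21 = 0.03301 per h
Dose 1 (400 mg at t=0 h): 400·exp(−0.03301·12) = 269.180 mg/L
Dose 2 (225 mg at t=10 h): 225·exp(−0.03301·2) = 210.626 mg/L
C(12) = 269.180 + 210.626 = 479.807 mg/L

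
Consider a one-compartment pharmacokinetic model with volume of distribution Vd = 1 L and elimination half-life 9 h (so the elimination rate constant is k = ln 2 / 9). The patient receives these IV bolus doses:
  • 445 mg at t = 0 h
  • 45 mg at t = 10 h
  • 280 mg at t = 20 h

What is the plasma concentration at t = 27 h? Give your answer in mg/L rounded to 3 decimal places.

231.090 mg/L

k = ln 2 / 9 = 0.07702 per h
Dose 1 (445 mg at t=0 h): 445·exp(−0.07702·27) = 55.625 mg/L
Dose 2 (45 mg at t=10 h): 45·exp(−0.07702·17) = 12.151 mg/L
Dose 3 (280 mg at t=20 h): 280·exp(−0.07702·7) = 163.314 mg/L
C(27) = 55.625 + 12.151 + 163.314 = 231.090 mg/L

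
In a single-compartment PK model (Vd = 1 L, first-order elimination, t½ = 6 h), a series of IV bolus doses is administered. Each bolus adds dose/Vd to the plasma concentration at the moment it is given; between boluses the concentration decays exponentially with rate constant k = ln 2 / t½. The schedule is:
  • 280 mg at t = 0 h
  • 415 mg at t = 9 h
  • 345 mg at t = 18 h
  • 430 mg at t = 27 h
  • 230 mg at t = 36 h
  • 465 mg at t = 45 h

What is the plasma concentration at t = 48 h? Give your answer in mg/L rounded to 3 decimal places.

k = ln 2 / 6 = 0.11552 per h
Dose 1 (280 mg at t=0 h): 280·exp(−0.11552·48) = 1.094 mg/L
Dose 2 (415 mg at t=9 h): 415·exp(−0.11552·39) = 4.585 mg/L
Dose 3 (345 mg at t=18 h): 345·exp(−0.11552·30) = 10.781 mg/L
Dose 4 (430 mg at t=27 h): 430·exp(−0.11552·21) = 38.007 mg/L
Dose 5 (230 mg at t=36 h): 230·exp(−0.11552·12) = 57.500 mg/L
Dose 6 (465 mg at t=45 h): 465·exp(−0.11552·3) = 328.805 mg/L
C(48) = 1.094 + 4.585 + 10.781 + 38.007 + 57.500 + 328.805 = 440.772 mg/L

440.772 mg/L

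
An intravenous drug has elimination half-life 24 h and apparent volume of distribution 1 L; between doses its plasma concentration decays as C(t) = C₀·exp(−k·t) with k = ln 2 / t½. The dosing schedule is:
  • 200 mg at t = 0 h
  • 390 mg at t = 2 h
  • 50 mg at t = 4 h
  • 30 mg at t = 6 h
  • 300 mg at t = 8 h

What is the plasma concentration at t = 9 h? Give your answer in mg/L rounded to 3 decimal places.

835.081 mg/L

k = ln 2 / 24 = 0.02888 per h
Dose 1 (200 mg at t=0 h): 200·exp(−0.02888·9) = 154.221 mg/L
Dose 2 (390 mg at t=2 h): 390·exp(−0.02888·7) = 318.614 mg/L
Dose 3 (50 mg at t=4 h): 50·exp(−0.02888·5) = 43.277 mg/L
Dose 4 (30 mg at t=6 h): 30·exp(−0.02888·3) = 27.510 mg/L
Dose 5 (300 mg at t=8 h): 300·exp(−0.02888·1) = 291.460 mg/L
C(9) = 154.221 + 318.614 + 43.277 + 27.510 + 291.460 = 835.081 mg/L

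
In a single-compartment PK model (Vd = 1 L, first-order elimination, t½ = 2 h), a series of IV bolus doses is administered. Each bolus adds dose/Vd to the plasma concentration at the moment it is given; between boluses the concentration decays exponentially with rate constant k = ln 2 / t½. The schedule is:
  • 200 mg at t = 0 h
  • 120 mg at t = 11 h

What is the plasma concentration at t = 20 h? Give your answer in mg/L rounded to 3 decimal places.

5.499 mg/L

k = ln 2 / 2 = 0.34657 per h
Dose 1 (200 mg at t=0 h): 200·exp(−0.34657·20) = 0.195 mg/L
Dose 2 (120 mg at t=11 h): 120·exp(−0.34657·9) = 5.303 mg/L
C(20) = 0.195 + 5.303 = 5.499 mg/L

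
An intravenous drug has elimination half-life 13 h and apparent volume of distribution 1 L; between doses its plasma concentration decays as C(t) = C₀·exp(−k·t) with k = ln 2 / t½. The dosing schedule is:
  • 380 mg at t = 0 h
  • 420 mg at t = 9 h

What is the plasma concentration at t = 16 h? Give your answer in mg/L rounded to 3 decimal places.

k = ln 2 / 13 = 0.05332 per h
Dose 1 (380 mg at t=0 h): 380·exp(−0.05332·16) = 161.914 mg/L
Dose 2 (420 mg at t=9 h): 420·exp(−0.05332·7) = 289.172 mg/L
C(16) = 161.914 + 289.172 = 451.086 mg/L

451.086 mg/L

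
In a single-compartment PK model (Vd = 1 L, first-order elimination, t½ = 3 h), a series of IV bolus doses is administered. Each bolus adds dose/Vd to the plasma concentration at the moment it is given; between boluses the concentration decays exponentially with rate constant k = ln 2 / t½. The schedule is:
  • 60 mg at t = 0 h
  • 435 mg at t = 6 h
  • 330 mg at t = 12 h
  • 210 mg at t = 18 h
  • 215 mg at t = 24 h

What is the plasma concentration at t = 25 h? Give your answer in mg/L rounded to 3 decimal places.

k = ln 2 / 3 = 0.23105 per h
Dose 1 (60 mg at t=0 h): 60·exp(−0.23105·25) = 0.186 mg/L
Dose 2 (435 mg at t=6 h): 435·exp(−0.23105·19) = 5.395 mg/L
Dose 3 (330 mg at t=12 h): 330·exp(−0.23105·13) = 16.370 mg/L
Dose 4 (210 mg at t=18 h): 210·exp(−0.23105·7) = 41.669 mg/L
Dose 5 (215 mg at t=24 h): 215·exp(−0.23105·1) = 170.646 mg/L
C(25) = 0.186 + 5.395 + 16.370 + 41.669 + 170.646 = 234.266 mg/L

234.266 mg/L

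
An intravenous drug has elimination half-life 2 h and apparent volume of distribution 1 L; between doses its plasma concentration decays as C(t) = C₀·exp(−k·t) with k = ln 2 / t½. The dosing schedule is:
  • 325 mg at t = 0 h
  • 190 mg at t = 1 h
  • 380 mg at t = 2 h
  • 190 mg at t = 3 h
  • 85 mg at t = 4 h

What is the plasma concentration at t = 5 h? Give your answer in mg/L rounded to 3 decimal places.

394.407 mg/L

k = ln 2 / 2 = 0.34657 per h
Dose 1 (325 mg at t=0 h): 325·exp(−0.34657·5) = 57.452 mg/L
Dose 2 (190 mg at t=1 h): 190·exp(−0.34657·4) = 47.500 mg/L
Dose 3 (380 mg at t=2 h): 380·exp(−0.34657·3) = 134.350 mg/L
Dose 4 (190 mg at t=3 h): 190·exp(−0.34657·2) = 95.000 mg/L
Dose 5 (85 mg at t=4 h): 85·exp(−0.34657·1) = 60.104 mg/L
C(5) = 57.452 + 47.500 + 134.350 + 95.000 + 60.104 = 394.407 mg/L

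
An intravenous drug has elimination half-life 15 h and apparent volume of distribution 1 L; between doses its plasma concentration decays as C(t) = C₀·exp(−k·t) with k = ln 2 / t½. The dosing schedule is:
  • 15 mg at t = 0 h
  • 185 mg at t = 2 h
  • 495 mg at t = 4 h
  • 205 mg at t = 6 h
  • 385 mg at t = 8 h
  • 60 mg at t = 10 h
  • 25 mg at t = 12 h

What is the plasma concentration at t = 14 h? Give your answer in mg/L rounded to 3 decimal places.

932.029 mg/L

k = ln 2 / 15 = 0.04621 per h
Dose 1 (15 mg at t=0 h): 15·exp(−0.04621·14) = 7.855 mg/L
Dose 2 (185 mg at t=2 h): 185·exp(−0.04621·12) = 106.255 mg/L
Dose 3 (495 mg at t=4 h): 495·exp(−0.04621·10) = 311.830 mg/L
Dose 4 (205 mg at t=6 h): 205·exp(−0.04621·8) = 141.646 mg/L
Dose 5 (385 mg at t=8 h): 385·exp(−0.04621·6) = 291.775 mg/L
Dose 6 (60 mg at t=10 h): 60·exp(−0.04621·4) = 49.874 mg/L
Dose 7 (25 mg at t=12 h): 25·exp(−0.04621·2) = 22.793 mg/L
C(14) = 7.855 + 106.255 + 311.830 + 141.646 + 291.775 + 49.874 + 22.793 = 932.029 mg/L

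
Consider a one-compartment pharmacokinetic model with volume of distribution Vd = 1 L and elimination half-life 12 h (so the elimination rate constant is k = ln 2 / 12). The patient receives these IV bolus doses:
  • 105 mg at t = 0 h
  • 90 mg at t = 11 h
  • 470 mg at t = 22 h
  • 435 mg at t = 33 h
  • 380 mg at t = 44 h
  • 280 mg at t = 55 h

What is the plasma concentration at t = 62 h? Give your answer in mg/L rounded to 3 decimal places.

k = ln 2 / 12 = 0.05776 per h
Dose 1 (105 mg at t=0 h): 105·exp(−0.05776·62) = 2.923 mg/L
Dose 2 (90 mg at t=11 h): 90·exp(−0.05776·51) = 4.730 mg/L
Dose 3 (470 mg at t=22 h): 470·exp(−0.05776·40) = 46.630 mg/L
Dose 4 (435 mg at t=33 h): 435·exp(−0.05776·29) = 81.470 mg/L
Dose 5 (380 mg at t=44 h): 380·exp(−0.05776·18) = 134.350 mg/L
Dose 6 (280 mg at t=55 h): 280·exp(−0.05776·7) = 186.878 mg/L
C(62) = 2.923 + 4.730 + 46.630 + 81.470 + 134.350 + 186.878 = 456.982 mg/L

456.982 mg/L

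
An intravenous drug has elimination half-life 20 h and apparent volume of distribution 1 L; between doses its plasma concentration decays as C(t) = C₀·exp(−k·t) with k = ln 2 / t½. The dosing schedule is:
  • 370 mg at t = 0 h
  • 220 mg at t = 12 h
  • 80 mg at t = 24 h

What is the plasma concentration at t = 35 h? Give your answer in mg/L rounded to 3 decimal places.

263.781 mg/L

k = ln 2 / 20 = 0.03466 per h
Dose 1 (370 mg at t=0 h): 370·exp(−0.03466·35) = 110.002 mg/L
Dose 2 (220 mg at t=12 h): 220·exp(−0.03466·23) = 99.138 mg/L
Dose 3 (80 mg at t=24 h): 80·exp(−0.03466·11) = 54.642 mg/L
C(35) = 110.002 + 99.138 + 54.642 = 263.781 mg/L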